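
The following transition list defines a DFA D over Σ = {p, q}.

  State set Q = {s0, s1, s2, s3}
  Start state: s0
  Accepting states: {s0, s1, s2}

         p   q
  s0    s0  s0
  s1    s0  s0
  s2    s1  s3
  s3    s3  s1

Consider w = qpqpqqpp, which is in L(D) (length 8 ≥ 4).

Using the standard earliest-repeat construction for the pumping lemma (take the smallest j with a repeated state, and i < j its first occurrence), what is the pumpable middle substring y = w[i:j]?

State sequence: s0 -q-> s0 -p-> s0 -q-> s0 -p-> s0 -q-> s0 -q-> s0 -p-> s0 -p-> s0
First repeat at step 1: s0 was already visited.

So i = 0, j = 1, giving x = w[0:0] = ε, y = w[0:1] = q, z = w[1:8] = pqpqqpp.
Check: |xy| = 1 ≤ 4 and |y| = 1 ≥ 1. Reading y takes D from s0 back to s0, so every xyⁱz is accepted.

q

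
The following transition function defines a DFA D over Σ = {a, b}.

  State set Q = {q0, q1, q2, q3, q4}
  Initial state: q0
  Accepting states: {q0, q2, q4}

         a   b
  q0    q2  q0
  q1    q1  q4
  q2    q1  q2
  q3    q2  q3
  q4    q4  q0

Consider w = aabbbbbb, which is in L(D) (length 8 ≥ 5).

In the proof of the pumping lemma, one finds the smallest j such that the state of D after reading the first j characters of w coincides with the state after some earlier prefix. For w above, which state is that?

Run of D on w = a a b b b b b b:
  step 0: q0  (start)
  step 1: q2  (read a: q0→q2)
  step 2: q1  (read a: q2→q1)
  step 3: q4  (read b: q1→q4)
  step 4: q0  (read b: q4→q0)   ← first repeat (q0 seen earlier)
  step 5: q0  (read b: q0→q0)
  step 6: q0  (read b: q0→q0)
  step 7: q0  (read b: q0→q0)
  step 8: q0  (read b: q0→q0)

The earliest repeat is at step j = 4: D is in q0, which it already visited at step i = 0.
With |Q| = 5, pigeonhole forces a state repeat no later than step 5; the substring read between the first and second visits to that state can be pumped.

q0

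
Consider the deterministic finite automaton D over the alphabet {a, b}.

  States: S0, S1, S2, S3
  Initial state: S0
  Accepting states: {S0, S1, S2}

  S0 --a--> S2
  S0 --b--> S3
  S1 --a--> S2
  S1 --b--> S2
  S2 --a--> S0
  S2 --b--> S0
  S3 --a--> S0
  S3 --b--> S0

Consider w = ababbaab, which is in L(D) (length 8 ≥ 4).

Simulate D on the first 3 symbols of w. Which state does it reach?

State sequence: S0 -a-> S2 -b-> S0 -a-> S2

After reading 3 characters, D is in state S2.
(This kind of state-tracing is the core of the pumping-lemma construction: with 4 states, pigeonhole forces a repeat within the first 4 steps.)

S2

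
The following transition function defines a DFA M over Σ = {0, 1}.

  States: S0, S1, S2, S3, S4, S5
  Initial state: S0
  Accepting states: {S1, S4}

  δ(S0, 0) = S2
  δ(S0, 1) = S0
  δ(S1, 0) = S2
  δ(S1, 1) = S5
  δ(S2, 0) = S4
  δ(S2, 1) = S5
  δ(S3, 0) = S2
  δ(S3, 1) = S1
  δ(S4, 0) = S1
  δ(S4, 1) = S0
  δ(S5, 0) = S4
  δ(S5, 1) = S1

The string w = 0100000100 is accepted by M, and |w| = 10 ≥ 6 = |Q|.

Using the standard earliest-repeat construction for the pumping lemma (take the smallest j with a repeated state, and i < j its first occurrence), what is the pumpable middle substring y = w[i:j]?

1000

State sequence: S0 -0-> S2 -1-> S5 -0-> S4 -0-> S1 -0-> S2 -0-> S4 -0-> S1 -1-> S5 -0-> S4 -0-> S1
First repeat at step 5: S2 was already visited.

So i = 1, j = 5, giving x = w[0:1] = 0, y = w[1:5] = 1000, z = w[5:10] = 00100.
Check: |xy| = 5 ≤ 6 and |y| = 4 ≥ 1. Reading y takes M from S2 back to S2, so every xyⁱz is accepted.
With |Q| = 6, pigeonhole forces a state repeat no later than step 6; the substring read between the first and second visits to that state can be pumped.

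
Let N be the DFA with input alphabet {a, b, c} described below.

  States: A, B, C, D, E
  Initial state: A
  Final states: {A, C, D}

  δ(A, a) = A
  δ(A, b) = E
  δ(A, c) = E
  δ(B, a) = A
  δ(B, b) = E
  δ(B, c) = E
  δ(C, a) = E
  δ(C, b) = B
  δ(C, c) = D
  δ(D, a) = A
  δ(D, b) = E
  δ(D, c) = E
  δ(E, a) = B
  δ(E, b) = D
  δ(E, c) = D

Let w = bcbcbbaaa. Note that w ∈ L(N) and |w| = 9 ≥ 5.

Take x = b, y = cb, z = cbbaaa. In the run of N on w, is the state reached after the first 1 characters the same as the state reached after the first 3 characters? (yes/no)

yes

Run of N on the first 3 characters of w = b c b:
  step 0: A  (start)
  step 1: E  (read b: A→E)
  step 2: D  (read c: E→D)
  step 3: E  (read b: D→E)

After x (step 1): E. After xy (step 3): E.
They match, so y = cb drives N around a cycle from E back to itself; pumping y any number of times keeps N in E before reading z, and xyⁱz ∈ L(N) for every i ≥ 0.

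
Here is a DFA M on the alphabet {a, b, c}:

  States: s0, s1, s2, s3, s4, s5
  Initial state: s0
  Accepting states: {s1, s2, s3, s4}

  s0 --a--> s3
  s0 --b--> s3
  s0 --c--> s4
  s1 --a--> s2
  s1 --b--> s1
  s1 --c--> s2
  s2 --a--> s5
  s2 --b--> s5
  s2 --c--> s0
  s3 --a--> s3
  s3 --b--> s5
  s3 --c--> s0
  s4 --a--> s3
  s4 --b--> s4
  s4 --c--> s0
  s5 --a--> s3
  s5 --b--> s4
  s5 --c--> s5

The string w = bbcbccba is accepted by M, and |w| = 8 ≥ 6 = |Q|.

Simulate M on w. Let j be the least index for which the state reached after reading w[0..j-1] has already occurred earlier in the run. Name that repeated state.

Run of M on w = b b c b c c b a:
  step 0: s0  (start)
  step 1: s3  (read b: s0→s3)
  step 2: s5  (read b: s3→s5)
  step 3: s5  (read c: s5→s5)   ← first repeat (s5 seen earlier)
  step 4: s4  (read b: s5→s4)
  step 5: s0  (read c: s4→s0)
  step 6: s4  (read c: s0→s4)
  step 7: s4  (read b: s4→s4)
  step 8: s3  (read a: s4→s3)

The earliest repeat is at step j = 3: M is in s5, which it already visited at step i = 2.
Since M has 6 states, any run of length ≥ 6 visits 6+1 states, so by pigeonhole some state repeats within the first 6 steps — that repeat gives the pumpable loop.

s5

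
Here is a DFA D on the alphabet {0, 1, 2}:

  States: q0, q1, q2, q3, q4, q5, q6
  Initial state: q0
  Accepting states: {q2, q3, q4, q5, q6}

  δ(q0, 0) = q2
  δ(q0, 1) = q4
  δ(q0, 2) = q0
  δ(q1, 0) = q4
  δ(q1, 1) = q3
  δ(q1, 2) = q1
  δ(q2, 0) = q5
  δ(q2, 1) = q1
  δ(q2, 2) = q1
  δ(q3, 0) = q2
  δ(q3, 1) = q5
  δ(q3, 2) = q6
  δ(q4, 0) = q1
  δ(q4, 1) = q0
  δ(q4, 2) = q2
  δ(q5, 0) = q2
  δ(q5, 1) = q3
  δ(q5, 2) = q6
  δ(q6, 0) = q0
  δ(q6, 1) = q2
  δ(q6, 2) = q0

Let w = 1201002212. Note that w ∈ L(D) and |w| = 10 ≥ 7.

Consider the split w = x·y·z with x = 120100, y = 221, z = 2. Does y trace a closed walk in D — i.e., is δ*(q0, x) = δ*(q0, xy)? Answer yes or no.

no

State sequence: q0 -1-> q4 -2-> q2 -0-> q5 -1-> q3 -0-> q2 -0-> q5 -2-> q6 -2-> q0 -1-> q4

After x (step 6): q5. After xy (step 9): q4.
They differ (q5 ≠ q4), so y is not a cycle from the state after x; this split is not the one the pumping-lemma construction produces, and pumping y need not keep the string in L(D).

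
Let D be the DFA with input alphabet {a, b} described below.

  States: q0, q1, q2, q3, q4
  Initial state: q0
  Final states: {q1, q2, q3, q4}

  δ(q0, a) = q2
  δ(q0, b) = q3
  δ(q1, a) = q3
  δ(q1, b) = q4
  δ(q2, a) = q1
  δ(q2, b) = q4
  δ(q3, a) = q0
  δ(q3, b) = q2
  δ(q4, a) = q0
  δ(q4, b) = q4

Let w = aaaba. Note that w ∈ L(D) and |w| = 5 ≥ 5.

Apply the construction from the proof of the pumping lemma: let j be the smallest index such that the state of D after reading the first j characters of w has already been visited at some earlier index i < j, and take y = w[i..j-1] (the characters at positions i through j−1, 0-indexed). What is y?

aab

State sequence: q0 -a-> q2 -a-> q1 -a-> q3 -b-> q2 -a-> q1
First repeat at step 4: q2 was already visited.

So i = 1, j = 4, giving x = w[0:1] = a, y = w[1:4] = aab, z = w[4:5] = a.
Check: |xy| = 4 ≤ 5 and |y| = 3 ≥ 1. Reading y takes D from q2 back to q2, so every xyⁱz is accepted.
With |Q| = 5, pigeonhole forces a state repeat no later than step 5; the substring read between the first and second visits to that state can be pumped.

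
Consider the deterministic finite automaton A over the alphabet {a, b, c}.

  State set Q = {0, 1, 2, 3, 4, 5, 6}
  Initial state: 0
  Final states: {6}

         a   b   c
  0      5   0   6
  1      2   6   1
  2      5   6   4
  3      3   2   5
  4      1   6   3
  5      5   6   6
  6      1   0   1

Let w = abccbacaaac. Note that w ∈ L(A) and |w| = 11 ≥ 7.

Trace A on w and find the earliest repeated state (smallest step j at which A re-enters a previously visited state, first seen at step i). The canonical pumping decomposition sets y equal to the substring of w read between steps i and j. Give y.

c

Run of A on w = a b c c b a c a a a c:
  step 0: 0  (start)
  step 1: 5  (read a: 0→5)
  step 2: 6  (read b: 5→6)
  step 3: 1  (read c: 6→1)
  step 4: 1  (read c: 1→1)   ← first repeat (1 seen earlier)
  step 5: 6  (read b: 1→6)
  step 6: 1  (read a: 6→1)
  step 7: 1  (read c: 1→1)
  step 8: 2  (read a: 1→2)
  step 9: 5  (read a: 2→5)
  step 10: 5  (read a: 5→5)
  step 11: 6  (read c: 5→6)

So i = 3, j = 4, giving x = w[0:3] = abc, y = w[3:4] = c, z = w[4:11] = bacaaac.
Check: |xy| = 4 ≤ 7 and |y| = 1 ≥ 1. Reading y takes A from 1 back to 1, so every xyⁱz is accepted.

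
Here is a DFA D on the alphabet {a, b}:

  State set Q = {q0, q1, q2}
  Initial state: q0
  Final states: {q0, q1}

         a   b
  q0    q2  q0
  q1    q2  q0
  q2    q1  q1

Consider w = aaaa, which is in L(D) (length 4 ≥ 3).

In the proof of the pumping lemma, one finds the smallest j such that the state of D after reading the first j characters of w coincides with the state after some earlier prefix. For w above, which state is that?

q2

State sequence: q0 -a-> q2 -a-> q1 -a-> q2 -a-> q1
First repeat at step 3: q2 was already visited.

The earliest repeat is at step j = 3: D is in q2, which it already visited at step i = 1.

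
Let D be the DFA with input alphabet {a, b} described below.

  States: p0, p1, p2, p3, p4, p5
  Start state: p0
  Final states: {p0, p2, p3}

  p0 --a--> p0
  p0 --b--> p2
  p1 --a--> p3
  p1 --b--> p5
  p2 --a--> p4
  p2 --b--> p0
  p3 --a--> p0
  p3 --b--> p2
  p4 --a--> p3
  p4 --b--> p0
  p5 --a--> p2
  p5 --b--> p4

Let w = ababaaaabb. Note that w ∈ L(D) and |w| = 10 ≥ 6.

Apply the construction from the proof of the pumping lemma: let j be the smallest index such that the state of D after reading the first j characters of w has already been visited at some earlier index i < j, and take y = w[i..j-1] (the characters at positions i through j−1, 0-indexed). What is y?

a

State sequence: p0 -a-> p0 -b-> p2 -a-> p4 -b-> p0 -a-> p0 -a-> p0 -a-> p0 -a-> p0 -b-> p2 -b-> p0
First repeat at step 1: p0 was already visited.

So i = 0, j = 1, giving x = w[0:0] = ε, y = w[0:1] = a, z = w[1:10] = babaaaabb.
Check: |xy| = 1 ≤ 6 and |y| = 1 ≥ 1. Reading y takes D from p0 back to p0, so every xyⁱz is accepted.
Pumping length from the standard proof: p = 6 (the number of states). The repeated state found above gives |xy| = j ≤ 6 and |y| = j − i ≥ 1.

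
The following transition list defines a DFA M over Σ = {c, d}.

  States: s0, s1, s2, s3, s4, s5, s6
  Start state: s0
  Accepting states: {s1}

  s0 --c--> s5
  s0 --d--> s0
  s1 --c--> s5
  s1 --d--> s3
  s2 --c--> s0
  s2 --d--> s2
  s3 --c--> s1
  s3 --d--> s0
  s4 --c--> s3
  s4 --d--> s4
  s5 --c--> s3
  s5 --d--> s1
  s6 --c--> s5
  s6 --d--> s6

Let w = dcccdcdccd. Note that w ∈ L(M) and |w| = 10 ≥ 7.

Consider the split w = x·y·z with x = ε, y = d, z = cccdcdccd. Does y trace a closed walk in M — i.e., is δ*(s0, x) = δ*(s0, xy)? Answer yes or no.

yes

Run of M on the first 1 characters of w = d:
  step 0: s0  (start)
  step 1: s0  (read d: s0→s0)

After x (step 0): s0. After xy (step 1): s0.
They match, so y = d drives M around a cycle from s0 back to itself; pumping y any number of times keeps M in s0 before reading z, and xyⁱz ∈ L(M) for every i ≥ 0.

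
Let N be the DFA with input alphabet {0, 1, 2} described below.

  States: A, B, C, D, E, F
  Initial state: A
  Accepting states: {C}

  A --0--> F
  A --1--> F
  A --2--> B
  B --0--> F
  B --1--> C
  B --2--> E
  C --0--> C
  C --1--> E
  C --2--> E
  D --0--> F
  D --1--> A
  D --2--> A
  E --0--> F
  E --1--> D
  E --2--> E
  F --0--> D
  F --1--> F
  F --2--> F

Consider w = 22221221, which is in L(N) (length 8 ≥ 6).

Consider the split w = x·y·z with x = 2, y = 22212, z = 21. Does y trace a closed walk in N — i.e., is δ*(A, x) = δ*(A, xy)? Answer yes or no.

Run of N on the first 6 characters of w = 2 2 2 2 1 2:
  step 0: A  (start)
  step 1: B  (read 2: A→B)
  step 2: E  (read 2: B→E)
  step 3: E  (read 2: E→E)
  step 4: E  (read 2: E→E)
  step 5: D  (read 1: E→D)
  step 6: A  (read 2: D→A)

After x (step 1): B. After xy (step 6): A.
They differ (B ≠ A), so y is not a cycle from the state after x; this split is not the one the pumping-lemma construction produces, and pumping y need not keep the string in L(N).

no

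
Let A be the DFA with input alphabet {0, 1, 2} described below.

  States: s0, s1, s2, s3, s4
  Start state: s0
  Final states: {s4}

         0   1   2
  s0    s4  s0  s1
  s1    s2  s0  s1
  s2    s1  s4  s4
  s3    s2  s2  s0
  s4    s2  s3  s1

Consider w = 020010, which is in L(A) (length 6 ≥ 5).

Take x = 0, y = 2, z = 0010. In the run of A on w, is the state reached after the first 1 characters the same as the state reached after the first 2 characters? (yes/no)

Run of A on the first 2 characters of w = 0 2:
  step 0: s0  (start)
  step 1: s4  (read 0: s0→s4)
  step 2: s1  (read 2: s4→s1)

After x (step 1): s4. After xy (step 2): s1.
They differ (s4 ≠ s1), so y is not a cycle from the state after x; this split is not the one the pumping-lemma construction produces, and pumping y need not keep the string in L(A).

no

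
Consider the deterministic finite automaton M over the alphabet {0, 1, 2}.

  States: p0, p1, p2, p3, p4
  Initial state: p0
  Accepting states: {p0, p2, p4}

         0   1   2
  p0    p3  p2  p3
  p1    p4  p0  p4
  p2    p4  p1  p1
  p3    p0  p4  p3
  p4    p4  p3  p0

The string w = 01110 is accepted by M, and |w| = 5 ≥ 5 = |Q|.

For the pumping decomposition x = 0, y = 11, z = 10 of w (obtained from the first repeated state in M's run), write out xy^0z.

010

xy⁰z = xz = 0·10 = 010.
Reading y = 11 takes M from p3 back to p3, so after x the machine is still in p3, and z then leads to the accepting state p4. Hence 010 ∈ L(M).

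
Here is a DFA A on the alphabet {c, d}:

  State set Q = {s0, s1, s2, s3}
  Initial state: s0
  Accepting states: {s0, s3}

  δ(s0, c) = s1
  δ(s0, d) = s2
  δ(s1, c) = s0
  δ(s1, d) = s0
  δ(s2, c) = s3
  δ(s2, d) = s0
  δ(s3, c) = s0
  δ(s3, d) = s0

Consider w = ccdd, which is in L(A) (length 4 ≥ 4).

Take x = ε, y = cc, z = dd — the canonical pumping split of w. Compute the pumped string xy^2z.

ccccdd

xy^2z = ε·cc·cc·dd = ccccdd.
Reading y = cc takes A from s0 back to s0, so after x·y·y the machine is still in s0, and z then leads to the accepting state s0. Hence ccccdd ∈ L(A).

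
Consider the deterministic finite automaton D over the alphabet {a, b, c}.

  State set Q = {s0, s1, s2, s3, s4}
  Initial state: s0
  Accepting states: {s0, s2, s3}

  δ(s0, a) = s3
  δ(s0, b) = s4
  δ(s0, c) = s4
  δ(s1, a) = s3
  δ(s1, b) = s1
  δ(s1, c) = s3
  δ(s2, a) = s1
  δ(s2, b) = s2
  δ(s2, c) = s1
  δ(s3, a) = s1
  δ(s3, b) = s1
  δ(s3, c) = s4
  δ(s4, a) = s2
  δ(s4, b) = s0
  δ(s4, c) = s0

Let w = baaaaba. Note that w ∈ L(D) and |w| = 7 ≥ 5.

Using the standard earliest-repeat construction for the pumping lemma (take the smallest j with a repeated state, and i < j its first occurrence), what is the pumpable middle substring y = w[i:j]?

aa

State sequence: s0 -b-> s4 -a-> s2 -a-> s1 -a-> s3 -a-> s1 -b-> s1 -a-> s3
First repeat at step 5: s1 was already visited.

So i = 3, j = 5, giving x = w[0:3] = baa, y = w[3:5] = aa, z = w[5:7] = ba.
Check: |xy| = 5 ≤ 5 and |y| = 2 ≥ 1. Reading y takes D from s1 back to s1, so every xyⁱz is accepted.
Since D has 5 states, any run of length ≥ 5 visits 5+1 states, so by pigeonhole some state repeats within the first 5 steps — that repeat gives the pumpable loop.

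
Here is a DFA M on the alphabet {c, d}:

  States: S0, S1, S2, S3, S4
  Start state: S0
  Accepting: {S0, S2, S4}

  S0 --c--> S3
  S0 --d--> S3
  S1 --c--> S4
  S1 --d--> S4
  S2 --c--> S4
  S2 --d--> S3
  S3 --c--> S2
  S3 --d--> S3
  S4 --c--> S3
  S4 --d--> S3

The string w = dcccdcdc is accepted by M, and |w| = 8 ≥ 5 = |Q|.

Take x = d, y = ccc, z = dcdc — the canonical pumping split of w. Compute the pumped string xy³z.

xy^3z = d·ccc·ccc·ccc·dcdc = dcccccccccdcdc.
Reading y = ccc takes M from S3 back to S3, so after x·y·y·y the machine is still in S3, and z then leads to the accepting state S2. Hence dcccccccccdcdc ∈ L(M).

dcccccccccdcdc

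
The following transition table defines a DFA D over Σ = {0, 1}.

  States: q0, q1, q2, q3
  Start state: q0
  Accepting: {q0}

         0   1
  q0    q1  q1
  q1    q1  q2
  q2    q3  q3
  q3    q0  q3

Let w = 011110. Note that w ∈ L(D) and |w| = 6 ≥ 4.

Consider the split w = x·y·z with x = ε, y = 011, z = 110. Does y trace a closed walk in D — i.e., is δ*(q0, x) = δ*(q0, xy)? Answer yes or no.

no

Run of D on the first 3 characters of w = 0 1 1:
  step 0: q0  (start)
  step 1: q1  (read 0: q0→q1)
  step 2: q2  (read 1: q1→q2)
  step 3: q3  (read 1: q2→q3)

After x (step 0): q0. After xy (step 3): q3.
They differ (q0 ≠ q3), so y is not a cycle from the state after x; this split is not the one the pumping-lemma construction produces, and pumping y need not keep the string in L(D).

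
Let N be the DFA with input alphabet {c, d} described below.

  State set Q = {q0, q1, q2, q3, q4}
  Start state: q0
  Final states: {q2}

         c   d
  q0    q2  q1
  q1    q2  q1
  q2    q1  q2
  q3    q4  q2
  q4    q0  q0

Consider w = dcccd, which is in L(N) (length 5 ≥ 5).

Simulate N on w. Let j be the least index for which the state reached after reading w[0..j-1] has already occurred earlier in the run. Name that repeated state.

Run of N on w = d c c c d:
  step 0: q0  (start)
  step 1: q1  (read d: q0→q1)
  step 2: q2  (read c: q1→q2)
  step 3: q1  (read c: q2→q1)   ← first repeat (q1 seen earlier)
  step 4: q2  (read c: q1→q2)
  step 5: q2  (read d: q2→q2)

The earliest repeat is at step j = 3: N is in q1, which it already visited at step i = 1.

q1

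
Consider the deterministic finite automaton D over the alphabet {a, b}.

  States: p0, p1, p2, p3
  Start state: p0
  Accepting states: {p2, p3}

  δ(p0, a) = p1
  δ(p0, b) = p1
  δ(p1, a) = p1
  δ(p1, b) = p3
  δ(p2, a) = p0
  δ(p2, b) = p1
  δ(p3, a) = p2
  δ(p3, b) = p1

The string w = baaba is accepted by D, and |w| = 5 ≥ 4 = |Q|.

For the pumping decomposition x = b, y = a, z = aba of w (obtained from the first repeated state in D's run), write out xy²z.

baaaba

xy^2z = b·a·a·aba = baaaba.
Reading y = a takes D from p1 back to p1, so after x·y·y the machine is still in p1, and z then leads to the accepting state p2. Hence baaaba ∈ L(D).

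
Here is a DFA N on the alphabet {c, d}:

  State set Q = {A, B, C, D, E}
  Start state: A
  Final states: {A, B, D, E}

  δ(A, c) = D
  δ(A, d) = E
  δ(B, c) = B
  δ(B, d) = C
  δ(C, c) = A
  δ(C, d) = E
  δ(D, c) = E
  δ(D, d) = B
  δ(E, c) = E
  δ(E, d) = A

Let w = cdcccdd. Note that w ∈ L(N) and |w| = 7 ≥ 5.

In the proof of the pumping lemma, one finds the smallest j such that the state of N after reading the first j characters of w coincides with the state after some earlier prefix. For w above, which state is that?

B

Run of N on w = c d c c c d d:
  step 0: A  (start)
  step 1: D  (read c: A→D)
  step 2: B  (read d: D→B)
  step 3: B  (read c: B→B)   ← first repeat (B seen earlier)
  step 4: B  (read c: B→B)
  step 5: B  (read c: B→B)
  step 6: C  (read d: B→C)
  step 7: E  (read d: C→E)

The earliest repeat is at step j = 3: N is in B, which it already visited at step i = 2.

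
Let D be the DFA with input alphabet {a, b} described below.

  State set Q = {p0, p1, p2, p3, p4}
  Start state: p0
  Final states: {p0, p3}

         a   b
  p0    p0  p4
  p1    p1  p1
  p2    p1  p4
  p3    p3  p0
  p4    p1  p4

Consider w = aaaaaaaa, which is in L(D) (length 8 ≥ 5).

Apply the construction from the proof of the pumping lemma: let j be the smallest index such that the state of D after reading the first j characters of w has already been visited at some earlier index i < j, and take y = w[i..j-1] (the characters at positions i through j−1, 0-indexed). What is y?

a

Run of D on w = a a a a a a a a:
  step 0: p0  (start)
  step 1: p0  (read a: p0→p0)   ← first repeat (p0 seen earlier)
  step 2: p0  (read a: p0→p0)
  step 3: p0  (read a: p0→p0)
  step 4: p0  (read a: p0→p0)
  step 5: p0  (read a: p0→p0)
  step 6: p0  (read a: p0→p0)
  step 7: p0  (read a: p0→p0)
  step 8: p0  (read a: p0→p0)

So i = 0, j = 1, giving x = w[0:0] = ε, y = w[0:1] = a, z = w[1:8] = aaaaaaa.
Check: |xy| = 1 ≤ 5 and |y| = 1 ≥ 1. Reading y takes D from p0 back to p0, so every xyⁱz is accepted.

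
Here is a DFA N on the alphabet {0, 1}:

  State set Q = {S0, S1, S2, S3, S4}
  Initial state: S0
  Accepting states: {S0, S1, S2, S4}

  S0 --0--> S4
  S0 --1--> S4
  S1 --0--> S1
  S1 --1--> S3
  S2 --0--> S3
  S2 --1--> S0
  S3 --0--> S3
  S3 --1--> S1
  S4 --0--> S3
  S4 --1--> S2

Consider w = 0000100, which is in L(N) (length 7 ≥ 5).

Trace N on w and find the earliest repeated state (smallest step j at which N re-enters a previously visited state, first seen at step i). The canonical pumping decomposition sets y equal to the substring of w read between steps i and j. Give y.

0

Run of N on w = 0 0 0 0 1 0 0:
  step 0: S0  (start)
  step 1: S4  (read 0: S0→S4)
  step 2: S3  (read 0: S4→S3)
  step 3: S3  (read 0: S3→S3)   ← first repeat (S3 seen earlier)
  step 4: S3  (read 0: S3→S3)
  step 5: S1  (read 1: S3→S1)
  step 6: S1  (read 0: S1→S1)
  step 7: S1  (read 0: S1→S1)

So i = 2, j = 3, giving x = w[0:2] = 00, y = w[2:3] = 0, z = w[3:7] = 0100.
Check: |xy| = 3 ≤ 5 and |y| = 1 ≥ 1. Reading y takes N from S3 back to S3, so every xyⁱz is accepted.
The DFA has 5 states, so the proof of the pumping lemma guarantees a repeated state among the first 5+1 visited; the segment between the two visits is the pumpable y.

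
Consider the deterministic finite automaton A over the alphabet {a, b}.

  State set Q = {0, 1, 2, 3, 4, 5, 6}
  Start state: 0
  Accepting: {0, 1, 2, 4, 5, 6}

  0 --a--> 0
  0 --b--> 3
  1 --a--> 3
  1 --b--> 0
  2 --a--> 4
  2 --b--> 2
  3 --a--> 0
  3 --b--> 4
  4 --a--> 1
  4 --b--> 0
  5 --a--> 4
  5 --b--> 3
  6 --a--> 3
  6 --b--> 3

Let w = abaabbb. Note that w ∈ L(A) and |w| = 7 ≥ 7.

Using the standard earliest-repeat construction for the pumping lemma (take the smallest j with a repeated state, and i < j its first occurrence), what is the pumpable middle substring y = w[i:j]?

a

State sequence: 0 -a-> 0 -b-> 3 -a-> 0 -a-> 0 -b-> 3 -b-> 4 -b-> 0
First repeat at step 1: 0 was already visited.

So i = 0, j = 1, giving x = w[0:0] = ε, y = w[0:1] = a, z = w[1:7] = baabbb.
Check: |xy| = 1 ≤ 7 and |y| = 1 ≥ 1. Reading y takes A from 0 back to 0, so every xyⁱz is accepted.
The DFA has 7 states, so the proof of the pumping lemma guarantees a repeated state among the first 7+1 visited; the segment between the two visits is the pumpable y.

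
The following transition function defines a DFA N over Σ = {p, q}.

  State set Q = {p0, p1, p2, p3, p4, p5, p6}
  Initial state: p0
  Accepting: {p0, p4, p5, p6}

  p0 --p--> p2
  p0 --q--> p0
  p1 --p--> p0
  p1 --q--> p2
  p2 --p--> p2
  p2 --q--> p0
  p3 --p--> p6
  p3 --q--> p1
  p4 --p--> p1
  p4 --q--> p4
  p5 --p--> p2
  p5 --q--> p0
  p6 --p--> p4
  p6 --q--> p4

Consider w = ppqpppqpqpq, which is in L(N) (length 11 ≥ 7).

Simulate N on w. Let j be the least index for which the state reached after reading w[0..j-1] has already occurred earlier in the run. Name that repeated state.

State sequence: p0 -p-> p2 -p-> p2 -q-> p0 -p-> p2 -p-> p2 -p-> p2 -q-> p0 -p-> p2 -q-> p0 -p-> p2 -q-> p0
First repeat at step 2: p2 was already visited.

The earliest repeat is at step j = 2: N is in p2, which it already visited at step i = 1.
With |Q| = 7, pigeonhole forces a state repeat no later than step 7; the substring read between the first and second visits to that state can be pumped.

p2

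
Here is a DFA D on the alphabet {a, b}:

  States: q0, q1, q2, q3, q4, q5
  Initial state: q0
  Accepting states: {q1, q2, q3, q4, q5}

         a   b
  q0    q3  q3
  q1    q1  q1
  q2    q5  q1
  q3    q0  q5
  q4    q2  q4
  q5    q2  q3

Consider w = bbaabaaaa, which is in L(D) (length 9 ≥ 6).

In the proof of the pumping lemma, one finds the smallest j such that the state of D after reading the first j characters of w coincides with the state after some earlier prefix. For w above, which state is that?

State sequence: q0 -b-> q3 -b-> q5 -a-> q2 -a-> q5 -b-> q3 -a-> q0 -a-> q3 -a-> q0 -a-> q3
First repeat at step 4: q5 was already visited.

The earliest repeat is at step j = 4: D is in q5, which it already visited at step i = 2.
Pumping length from the standard proof: p = 6 (the number of states). The repeated state found above gives |xy| = j ≤ 6 and |y| = j − i ≥ 1.

q5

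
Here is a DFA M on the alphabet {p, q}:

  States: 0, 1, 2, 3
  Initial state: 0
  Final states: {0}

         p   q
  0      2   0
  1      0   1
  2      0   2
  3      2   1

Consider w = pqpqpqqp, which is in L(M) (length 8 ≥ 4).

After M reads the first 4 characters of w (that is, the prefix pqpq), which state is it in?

Run of M on the first 4 characters of w = p q p q:
  step 0: 0  (start)
  step 1: 2  (read p: 0→2)
  step 2: 2  (read q: 2→2)
  step 3: 0  (read p: 2→0)
  step 4: 0  (read q: 0→0)

After reading 4 characters, M is in state 0.

0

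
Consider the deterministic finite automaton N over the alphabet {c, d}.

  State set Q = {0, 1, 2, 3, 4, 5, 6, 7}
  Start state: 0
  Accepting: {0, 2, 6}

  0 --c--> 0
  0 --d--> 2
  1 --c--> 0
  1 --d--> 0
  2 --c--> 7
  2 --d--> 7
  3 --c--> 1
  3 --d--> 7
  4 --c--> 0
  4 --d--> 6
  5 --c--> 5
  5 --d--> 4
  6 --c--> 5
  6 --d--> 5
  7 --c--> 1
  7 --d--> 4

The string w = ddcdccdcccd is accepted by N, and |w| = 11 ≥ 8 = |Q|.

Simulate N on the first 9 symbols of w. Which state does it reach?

State sequence: 0 -d-> 2 -d-> 7 -c-> 1 -d-> 0 -c-> 0 -c-> 0 -d-> 2 -c-> 7 -c-> 1

After reading 9 characters, N is in state 1.

1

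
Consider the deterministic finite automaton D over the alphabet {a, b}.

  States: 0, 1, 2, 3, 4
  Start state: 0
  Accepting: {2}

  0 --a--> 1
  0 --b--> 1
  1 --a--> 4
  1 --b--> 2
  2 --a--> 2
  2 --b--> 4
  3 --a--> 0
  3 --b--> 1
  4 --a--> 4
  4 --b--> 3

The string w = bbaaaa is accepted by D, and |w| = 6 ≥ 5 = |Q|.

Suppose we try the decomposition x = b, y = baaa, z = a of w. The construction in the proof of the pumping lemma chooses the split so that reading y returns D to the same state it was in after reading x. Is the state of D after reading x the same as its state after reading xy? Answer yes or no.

Run of D on the first 5 characters of w = b b a a a:
  step 0: 0  (start)
  step 1: 1  (read b: 0→1)
  step 2: 2  (read b: 1→2)
  step 3: 2  (read a: 2→2)
  step 4: 2  (read a: 2→2)
  step 5: 2  (read a: 2→2)

After x (step 1): 1. After xy (step 5): 2.
They differ (1 ≠ 2), so y is not a cycle from the state after x; this split is not the one the pumping-lemma construction produces, and pumping y need not keep the string in L(D).

no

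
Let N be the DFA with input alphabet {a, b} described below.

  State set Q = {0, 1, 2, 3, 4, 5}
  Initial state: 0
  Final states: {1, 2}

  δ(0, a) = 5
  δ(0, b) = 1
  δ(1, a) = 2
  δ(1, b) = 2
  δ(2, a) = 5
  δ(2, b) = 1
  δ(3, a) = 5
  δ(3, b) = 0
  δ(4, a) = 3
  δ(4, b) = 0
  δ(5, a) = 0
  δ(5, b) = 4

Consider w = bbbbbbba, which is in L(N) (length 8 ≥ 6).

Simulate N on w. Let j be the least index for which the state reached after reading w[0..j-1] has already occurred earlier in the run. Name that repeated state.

1

State sequence: 0 -b-> 1 -b-> 2 -b-> 1 -b-> 2 -b-> 1 -b-> 2 -b-> 1 -a-> 2
First repeat at step 3: 1 was already visited.

The earliest repeat is at step j = 3: N is in 1, which it already visited at step i = 1.
The DFA has 6 states, so the proof of the pumping lemma guarantees a repeated state among the first 6+1 visited; the segment between the two visits is the pumpable y.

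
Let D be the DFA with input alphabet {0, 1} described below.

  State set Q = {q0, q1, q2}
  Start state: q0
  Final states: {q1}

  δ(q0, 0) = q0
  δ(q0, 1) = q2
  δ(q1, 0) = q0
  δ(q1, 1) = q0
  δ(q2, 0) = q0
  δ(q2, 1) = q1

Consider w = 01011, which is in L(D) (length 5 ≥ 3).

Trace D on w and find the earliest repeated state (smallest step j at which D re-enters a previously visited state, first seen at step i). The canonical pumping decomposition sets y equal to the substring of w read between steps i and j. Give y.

0

Run of D on w = 0 1 0 1 1:
  step 0: q0  (start)
  step 1: q0  (read 0: q0→q0)   ← first repeat (q0 seen earlier)
  step 2: q2  (read 1: q0→q2)
  step 3: q0  (read 0: q2→q0)
  step 4: q2  (read 1: q0→q2)
  step 5: q1  (read 1: q2→q1)

So i = 0, j = 1, giving x = w[0:0] = ε, y = w[0:1] = 0, z = w[1:5] = 1011.
Check: |xy| = 1 ≤ 3 and |y| = 1 ≥ 1. Reading y takes D from q0 back to q0, so every xyⁱz is accepted.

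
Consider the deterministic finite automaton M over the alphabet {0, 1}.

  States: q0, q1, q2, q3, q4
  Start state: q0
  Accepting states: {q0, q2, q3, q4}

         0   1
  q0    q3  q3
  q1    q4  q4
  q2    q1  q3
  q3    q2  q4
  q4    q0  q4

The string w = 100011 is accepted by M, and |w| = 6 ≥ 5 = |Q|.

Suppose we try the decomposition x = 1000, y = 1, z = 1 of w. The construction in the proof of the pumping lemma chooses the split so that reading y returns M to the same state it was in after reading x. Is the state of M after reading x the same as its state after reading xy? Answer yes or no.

yes

State sequence: q0 -1-> q3 -0-> q2 -0-> q1 -0-> q4 -1-> q4

After x (step 4): q4. After xy (step 5): q4.
They match, so y = 1 drives M around a cycle from q4 back to itself; pumping y any number of times keeps M in q4 before reading z, and xyⁱz ∈ L(M) for every i ≥ 0.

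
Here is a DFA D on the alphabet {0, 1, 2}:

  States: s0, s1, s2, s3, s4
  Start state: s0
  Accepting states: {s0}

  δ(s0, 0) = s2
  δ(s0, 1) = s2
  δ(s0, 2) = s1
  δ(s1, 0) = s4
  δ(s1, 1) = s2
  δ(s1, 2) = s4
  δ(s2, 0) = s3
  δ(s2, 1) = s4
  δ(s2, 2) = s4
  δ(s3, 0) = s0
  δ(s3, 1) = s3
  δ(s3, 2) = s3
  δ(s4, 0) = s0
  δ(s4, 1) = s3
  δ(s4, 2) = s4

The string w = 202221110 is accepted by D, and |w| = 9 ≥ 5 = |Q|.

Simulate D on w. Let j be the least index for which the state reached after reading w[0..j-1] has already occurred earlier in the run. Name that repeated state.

s4

State sequence: s0 -2-> s1 -0-> s4 -2-> s4 -2-> s4 -2-> s4 -1-> s3 -1-> s3 -1-> s3 -0-> s0
First repeat at step 3: s4 was already visited.

The earliest repeat is at step j = 3: D is in s4, which it already visited at step i = 2.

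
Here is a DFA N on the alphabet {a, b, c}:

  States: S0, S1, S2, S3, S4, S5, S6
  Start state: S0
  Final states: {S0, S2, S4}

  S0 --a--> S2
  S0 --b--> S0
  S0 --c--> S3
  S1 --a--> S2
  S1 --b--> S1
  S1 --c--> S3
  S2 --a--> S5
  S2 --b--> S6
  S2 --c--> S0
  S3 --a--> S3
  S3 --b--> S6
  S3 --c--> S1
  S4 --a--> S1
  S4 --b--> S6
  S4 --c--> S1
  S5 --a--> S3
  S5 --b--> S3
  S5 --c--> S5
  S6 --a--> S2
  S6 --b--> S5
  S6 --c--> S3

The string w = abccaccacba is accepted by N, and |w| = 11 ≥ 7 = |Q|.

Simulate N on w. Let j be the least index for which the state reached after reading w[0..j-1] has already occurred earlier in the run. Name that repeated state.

State sequence: S0 -a-> S2 -b-> S6 -c-> S3 -c-> S1 -a-> S2 -c-> S0 -c-> S3 -a-> S3 -c-> S1 -b-> S1 -a-> S2
First repeat at step 5: S2 was already visited.

The earliest repeat is at step j = 5: N is in S2, which it already visited at step i = 1.

S2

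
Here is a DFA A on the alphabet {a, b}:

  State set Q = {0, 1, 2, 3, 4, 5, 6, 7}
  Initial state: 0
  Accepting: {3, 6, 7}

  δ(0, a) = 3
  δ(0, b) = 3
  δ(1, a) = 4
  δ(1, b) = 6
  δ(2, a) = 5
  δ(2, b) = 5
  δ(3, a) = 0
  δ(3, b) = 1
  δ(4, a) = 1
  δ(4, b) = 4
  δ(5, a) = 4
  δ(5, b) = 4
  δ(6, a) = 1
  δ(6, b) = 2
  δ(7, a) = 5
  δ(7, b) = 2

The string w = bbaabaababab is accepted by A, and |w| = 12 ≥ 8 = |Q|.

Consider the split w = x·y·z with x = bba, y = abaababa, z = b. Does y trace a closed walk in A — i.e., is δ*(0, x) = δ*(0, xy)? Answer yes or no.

Run of A on the first 11 characters of w = b b a a b a a b a b a:
  step 0: 0  (start)
  step 1: 3  (read b: 0→3)
  step 2: 1  (read b: 3→1)
  step 3: 4  (read a: 1→4)
  step 4: 1  (read a: 4→1)
  step 5: 6  (read b: 1→6)
  step 6: 1  (read a: 6→1)
  step 7: 4  (read a: 1→4)
  step 8: 4  (read b: 4→4)
  step 9: 1  (read a: 4→1)
  step 10: 6  (read b: 1→6)
  step 11: 1  (read a: 6→1)

After x (step 3): 4. After xy (step 11): 1.
They differ (4 ≠ 1), so y is not a cycle from the state after x; this split is not the one the pumping-lemma construction produces, and pumping y need not keep the string in L(A).

no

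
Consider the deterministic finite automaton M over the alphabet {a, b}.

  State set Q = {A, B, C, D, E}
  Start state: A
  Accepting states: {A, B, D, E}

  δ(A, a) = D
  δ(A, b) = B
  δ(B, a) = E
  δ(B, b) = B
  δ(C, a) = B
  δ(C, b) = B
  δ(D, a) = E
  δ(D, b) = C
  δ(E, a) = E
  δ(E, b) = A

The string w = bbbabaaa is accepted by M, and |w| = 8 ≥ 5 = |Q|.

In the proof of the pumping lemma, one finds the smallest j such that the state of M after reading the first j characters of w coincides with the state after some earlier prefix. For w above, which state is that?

B

Run of M on w = b b b a b a a a:
  step 0: A  (start)
  step 1: B  (read b: A→B)
  step 2: B  (read b: B→B)   ← first repeat (B seen earlier)
  step 3: B  (read b: B→B)
  step 4: E  (read a: B→E)
  step 5: A  (read b: E→A)
  step 6: D  (read a: A→D)
  step 7: E  (read a: D→E)
  step 8: E  (read a: E→E)

The earliest repeat is at step j = 2: M is in B, which it already visited at step i = 1.
Pumping length from the standard proof: p = 5 (the number of states). The repeated state found above gives |xy| = j ≤ 5 and |y| = j − i ≥ 1.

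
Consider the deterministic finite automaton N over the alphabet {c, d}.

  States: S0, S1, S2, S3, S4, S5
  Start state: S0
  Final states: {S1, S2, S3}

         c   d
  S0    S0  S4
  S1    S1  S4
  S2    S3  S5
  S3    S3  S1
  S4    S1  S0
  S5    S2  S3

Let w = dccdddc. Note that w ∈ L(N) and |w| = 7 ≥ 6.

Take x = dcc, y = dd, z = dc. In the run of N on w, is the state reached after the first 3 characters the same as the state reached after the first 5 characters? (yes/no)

no

State sequence: S0 -d-> S4 -c-> S1 -c-> S1 -d-> S4 -d-> S0

After x (step 3): S1. After xy (step 5): S0.
They differ (S1 ≠ S0), so y is not a cycle from the state after x; this split is not the one the pumping-lemma construction produces, and pumping y need not keep the string in L(N).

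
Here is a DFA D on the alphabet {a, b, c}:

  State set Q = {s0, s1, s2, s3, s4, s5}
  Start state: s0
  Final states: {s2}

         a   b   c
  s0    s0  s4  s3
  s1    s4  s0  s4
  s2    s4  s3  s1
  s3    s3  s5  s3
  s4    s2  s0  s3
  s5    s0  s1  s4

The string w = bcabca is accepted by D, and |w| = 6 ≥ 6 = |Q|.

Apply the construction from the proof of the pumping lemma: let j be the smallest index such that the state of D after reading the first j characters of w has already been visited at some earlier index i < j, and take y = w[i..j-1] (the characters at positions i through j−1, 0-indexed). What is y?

a

Run of D on w = b c a b c a:
  step 0: s0  (start)
  step 1: s4  (read b: s0→s4)
  step 2: s3  (read c: s4→s3)
  step 3: s3  (read a: s3→s3)   ← first repeat (s3 seen earlier)
  step 4: s5  (read b: s3→s5)
  step 5: s4  (read c: s5→s4)
  step 6: s2  (read a: s4→s2)

So i = 2, j = 3, giving x = w[0:2] = bc, y = w[2:3] = a, z = w[3:6] = bca.
Check: |xy| = 3 ≤ 6 and |y| = 1 ≥ 1. Reading y takes D from s3 back to s3, so every xyⁱz is accepted.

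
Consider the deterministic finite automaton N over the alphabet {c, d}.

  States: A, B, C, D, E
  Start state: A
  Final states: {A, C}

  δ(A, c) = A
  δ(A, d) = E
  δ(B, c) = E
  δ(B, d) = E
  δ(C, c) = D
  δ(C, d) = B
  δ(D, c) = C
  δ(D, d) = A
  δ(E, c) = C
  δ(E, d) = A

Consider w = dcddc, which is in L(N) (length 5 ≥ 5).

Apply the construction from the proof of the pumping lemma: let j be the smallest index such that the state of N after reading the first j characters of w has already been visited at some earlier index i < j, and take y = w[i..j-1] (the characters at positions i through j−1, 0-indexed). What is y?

Run of N on w = d c d d c:
  step 0: A  (start)
  step 1: E  (read d: A→E)
  step 2: C  (read c: E→C)
  step 3: B  (read d: C→B)
  step 4: E  (read d: B→E)   ← first repeat (E seen earlier)
  step 5: C  (read c: E→C)

So i = 1, j = 4, giving x = w[0:1] = d, y = w[1:4] = cdd, z = w[4:5] = c.
Check: |xy| = 4 ≤ 5 and |y| = 3 ≥ 1. Reading y takes N from E back to E, so every xyⁱz is accepted.
Pumping length from the standard proof: p = 5 (the number of states). The repeated state found above gives |xy| = j ≤ 5 and |y| = j − i ≥ 1.

cdd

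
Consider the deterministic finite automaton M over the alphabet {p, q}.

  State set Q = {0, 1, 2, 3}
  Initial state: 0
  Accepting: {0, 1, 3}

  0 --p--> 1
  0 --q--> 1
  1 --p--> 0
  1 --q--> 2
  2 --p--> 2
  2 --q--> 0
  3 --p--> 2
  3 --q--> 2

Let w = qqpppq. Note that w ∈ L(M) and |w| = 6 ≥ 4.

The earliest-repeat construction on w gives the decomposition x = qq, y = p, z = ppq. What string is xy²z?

xy^2z = qq·p·p·ppq = qqppppq.
Reading y = p takes M from 2 back to 2, so after x·y·y the machine is still in 2, and z then leads to the accepting state 0. Hence qqppppq ∈ L(M).

qqppppq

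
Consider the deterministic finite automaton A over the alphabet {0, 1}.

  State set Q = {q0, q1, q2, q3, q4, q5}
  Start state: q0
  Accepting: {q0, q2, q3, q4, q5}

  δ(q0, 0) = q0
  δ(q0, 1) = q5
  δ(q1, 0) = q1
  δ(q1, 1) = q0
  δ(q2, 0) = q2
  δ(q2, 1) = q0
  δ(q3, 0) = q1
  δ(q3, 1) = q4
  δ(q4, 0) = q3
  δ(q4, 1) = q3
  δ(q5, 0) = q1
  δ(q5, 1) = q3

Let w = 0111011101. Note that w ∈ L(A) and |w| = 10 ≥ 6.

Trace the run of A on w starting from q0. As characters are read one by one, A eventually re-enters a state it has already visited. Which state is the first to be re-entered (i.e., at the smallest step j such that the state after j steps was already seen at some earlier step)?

State sequence: q0 -0-> q0 -1-> q5 -1-> q3 -1-> q4 -0-> q3 -1-> q4 -1-> q3 -1-> q4 -0-> q3 -1-> q4
First repeat at step 1: q0 was already visited.

The earliest repeat is at step j = 1: A is in q0, which it already visited at step i = 0.

q0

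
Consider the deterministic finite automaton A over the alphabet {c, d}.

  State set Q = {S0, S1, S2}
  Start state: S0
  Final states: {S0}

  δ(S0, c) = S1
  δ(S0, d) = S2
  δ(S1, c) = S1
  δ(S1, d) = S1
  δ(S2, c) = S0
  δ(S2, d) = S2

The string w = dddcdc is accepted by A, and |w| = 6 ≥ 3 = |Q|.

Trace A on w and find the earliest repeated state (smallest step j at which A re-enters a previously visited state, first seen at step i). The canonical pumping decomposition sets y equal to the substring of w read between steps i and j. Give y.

d

State sequence: S0 -d-> S2 -d-> S2 -d-> S2 -c-> S0 -d-> S2 -c-> S0
First repeat at step 2: S2 was already visited.

So i = 1, j = 2, giving x = w[0:1] = d, y = w[1:2] = d, z = w[2:6] = dcdc.
Check: |xy| = 2 ≤ 3 and |y| = 1 ≥ 1. Reading y takes A from S2 back to S2, so every xyⁱz is accepted.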